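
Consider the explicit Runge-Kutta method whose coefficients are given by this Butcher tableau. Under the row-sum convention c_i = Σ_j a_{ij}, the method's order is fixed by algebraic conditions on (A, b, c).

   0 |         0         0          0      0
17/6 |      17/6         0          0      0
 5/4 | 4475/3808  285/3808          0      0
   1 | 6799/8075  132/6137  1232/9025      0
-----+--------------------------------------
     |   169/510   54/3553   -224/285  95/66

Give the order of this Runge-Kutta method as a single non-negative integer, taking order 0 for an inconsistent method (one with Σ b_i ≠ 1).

4

b = (169/510, 54/3553, -224/285, 95/66)
c = (0, 17/6, 5/4, 1)
Ac = (0, 0, 95/448, 22/95)
Σ b_i: 169/510·1 + 54/3553·1 + (-224/285)·1 + 95/66·1 = 1 ✓
b·c: 54/3553·17/6 + (-224/285)·5/4 + 95/66·1 = 1/2 ✓
b·c²: 54/3553·289/36 + (-224/285)·25/16 + 95/66·1 = 1/3 ✓
b·Ac: (-224/285)·95/448 + 95/66·22/95 = 1/6 ✓
b·c³: 54/3553·4913/216 + (-224/285)·125/64 + 95/66·1 = 1/4 ✓
b·(c∘Ac): (-224/285)·475/1792 + 95/66·22/95 = 1/8 ✓
b·Ac²: (-224/285)·1615/2688 + 95/66·22/57 = 1/12 ✓
b·A²c: 95/66·11/380 = 1/24 ✓; 4 stages ⇒ order 4.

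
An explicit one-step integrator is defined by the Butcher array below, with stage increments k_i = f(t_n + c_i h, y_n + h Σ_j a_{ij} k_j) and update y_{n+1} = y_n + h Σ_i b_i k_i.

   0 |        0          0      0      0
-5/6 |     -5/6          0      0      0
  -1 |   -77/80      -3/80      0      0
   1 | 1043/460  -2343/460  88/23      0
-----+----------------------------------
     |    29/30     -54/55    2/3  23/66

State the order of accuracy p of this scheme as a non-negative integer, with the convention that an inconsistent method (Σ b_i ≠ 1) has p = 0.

4

b = (29/30, -54/55, 2/3, 23/66)
c = (0, -5/6, -1, 1)
Ac = (0, 0, 1/32, 77/184)
Σ b_i: 29/30·1 + (-54/55)·1 + 2/3·1 + 23/66·1 = 1 ✓
b·c: (-54/55)·(-5/6) + 2/3·(-1) + 23/66·1 = 1/2 ✓
b·c²: (-54/55)·25/36 + 2/3·1 + 23/66·1 = 1/3 ✓
b·Ac: 2/3·1/32 + 23/66·77/184 = 1/6 ✓
b·c³: (-54/55)·(-125/216) + 2/3·(-1) + 23/66·1 = 1/4 ✓
b·(c∘Ac): 2/3·(-1/32) + 23/66·77/184 = 1/8 ✓
b·Ac²: 2/3·(-5/192) + 23/66·319/1104 = 1/12 ✓
b·A²c: 23/66·11/92 = 1/24 ✓; 4 stages ⇒ order 4.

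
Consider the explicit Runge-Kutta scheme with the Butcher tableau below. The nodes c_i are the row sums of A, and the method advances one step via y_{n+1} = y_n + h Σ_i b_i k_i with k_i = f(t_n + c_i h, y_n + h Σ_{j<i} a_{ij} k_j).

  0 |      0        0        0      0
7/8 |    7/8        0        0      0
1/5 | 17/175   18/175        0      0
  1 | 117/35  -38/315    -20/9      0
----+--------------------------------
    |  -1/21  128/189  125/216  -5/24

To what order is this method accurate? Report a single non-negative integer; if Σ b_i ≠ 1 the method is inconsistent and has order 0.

4

b = (-1/21, 128/189, 125/216, -5/24)
c = (0, 7/8, 1/5, 1)
Ac = (0, 0, 9/100, -11/20)
Σ b_i: (-1/21)·1 + 128/189·1 + 125/216·1 + (-5/24)·1 = 1 ✓
b·c: 128/189·7/8 + 125/216·1/5 + (-5/24)·1 = 1/2 ✓
b·c²: 128/189·49/64 + 125/216·1/25 + (-5/24)·1 = 1/3 ✓
b·Ac: 125/216·9/100 + (-5/24)·(-11/20) = 1/6 ✓
b·c³: 128/189·343/512 + 125/216·1/125 + (-5/24)·1 = 1/4 ✓
b·(c∘Ac): 125/216·9/500 + (-5/24)·(-11/20) = 1/8 ✓
b·Ac²: 125/216·63/800 + (-5/24)·(-29/160) = 1/12 ✓
b·A²c: (-5/24)·(-1/5) = 1/24 ✓; 4 stages ⇒ order 4.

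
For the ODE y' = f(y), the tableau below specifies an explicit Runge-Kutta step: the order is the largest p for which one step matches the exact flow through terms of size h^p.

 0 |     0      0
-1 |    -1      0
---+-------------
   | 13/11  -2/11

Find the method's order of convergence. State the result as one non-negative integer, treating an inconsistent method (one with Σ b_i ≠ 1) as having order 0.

1

b = (13/11, -2/11)
c = (0, -1)
Σ b_i: 13/11·1 + (-2/11)·1 = 1 ✓
b·c: (-2/11)·(-1) = 2/11 ≠ 1/2 ⇒ order 1.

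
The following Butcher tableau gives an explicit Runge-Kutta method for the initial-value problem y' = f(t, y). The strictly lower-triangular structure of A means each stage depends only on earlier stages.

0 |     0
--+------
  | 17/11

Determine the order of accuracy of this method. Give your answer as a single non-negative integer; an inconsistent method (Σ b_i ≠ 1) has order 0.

b = (17/11)
c = (0)
Σ b_i: 17/11·1 = 17/11 ≠ 1 ⇒ order 0.

0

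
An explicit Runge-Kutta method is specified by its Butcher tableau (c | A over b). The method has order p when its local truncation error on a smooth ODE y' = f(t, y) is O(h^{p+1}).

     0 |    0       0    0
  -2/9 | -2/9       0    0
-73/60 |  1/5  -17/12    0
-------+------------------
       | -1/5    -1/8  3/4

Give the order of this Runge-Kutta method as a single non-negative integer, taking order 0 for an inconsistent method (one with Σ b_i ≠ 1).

b = (-1/5, -1/8, 3/4)
c = (0, -2/9, -73/60)
Ac = (0, 0, 17/54)
Σ b_i: (-1/5)·1 + (-1/8)·1 + 3/4·1 = 17/40 ≠ 1 ⇒ order 0.

0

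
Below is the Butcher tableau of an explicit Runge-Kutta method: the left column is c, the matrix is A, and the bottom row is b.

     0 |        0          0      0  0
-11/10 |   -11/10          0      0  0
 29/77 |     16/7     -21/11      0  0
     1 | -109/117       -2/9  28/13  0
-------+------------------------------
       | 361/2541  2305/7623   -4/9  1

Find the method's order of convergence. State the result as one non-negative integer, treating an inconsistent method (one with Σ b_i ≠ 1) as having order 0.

2

b = (361/2541, 2305/7623, -4/9, 1)
c = (0, -11/10, 29/77, 1)
Ac = (0, 0, 21/10, 6793/6435)
Σ b_i: 361/2541·1 + 2305/7623·1 + (-4/9)·1 + 1·1 = 1 ✓
b·c: 2305/7623·(-11/10) + (-4/9)·29/77 + 1·1 = 1/2 ✓
b·c²: 2305/7623·121/100 + (-4/9)·841/5929 + 1·1 = 463469/355740 ≠ 1/3 ⇒ order 2.
b·Ac: (-4/9)·21/10 + 1·6793/6435 = 787/6435 ≠ 1/6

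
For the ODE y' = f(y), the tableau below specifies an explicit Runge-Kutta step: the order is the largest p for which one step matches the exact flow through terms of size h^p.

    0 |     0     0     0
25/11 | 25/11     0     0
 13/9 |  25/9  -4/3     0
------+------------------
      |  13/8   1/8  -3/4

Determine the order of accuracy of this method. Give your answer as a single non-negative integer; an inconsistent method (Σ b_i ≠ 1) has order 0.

1

b = (13/8, 1/8, -3/4)
c = (0, 25/11, 13/9)
Ac = (0, 0, -100/33)
Σ b_i: 13/8·1 + 1/8·1 + (-3/4)·1 = 1 ✓
b·c: 1/8·25/11 + (-3/4)·13/9 = -211/264 ≠ 1/2 ⇒ order 1.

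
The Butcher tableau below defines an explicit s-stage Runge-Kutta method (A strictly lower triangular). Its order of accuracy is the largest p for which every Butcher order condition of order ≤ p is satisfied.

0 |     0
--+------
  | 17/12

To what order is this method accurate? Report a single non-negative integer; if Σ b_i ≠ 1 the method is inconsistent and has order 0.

b = (17/12)
c = (0)
Σ b_i: 17/12·1 = 17/12 ≠ 1 ⇒ order 0.

0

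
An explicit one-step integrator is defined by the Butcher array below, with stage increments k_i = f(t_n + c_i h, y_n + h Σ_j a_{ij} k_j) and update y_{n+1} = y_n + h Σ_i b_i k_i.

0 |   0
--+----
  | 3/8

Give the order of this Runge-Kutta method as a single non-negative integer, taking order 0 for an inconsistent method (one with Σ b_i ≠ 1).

0

b = (3/8)
c = (0)
Σ b_i: 3/8·1 = 3/8 ≠ 1 ⇒ order 0.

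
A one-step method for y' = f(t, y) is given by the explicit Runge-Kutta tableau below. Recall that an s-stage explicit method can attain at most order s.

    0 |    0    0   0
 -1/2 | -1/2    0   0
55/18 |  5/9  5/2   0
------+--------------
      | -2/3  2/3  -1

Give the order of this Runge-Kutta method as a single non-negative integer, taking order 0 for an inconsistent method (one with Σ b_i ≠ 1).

b = (-2/3, 2/3, -1)
c = (0, -1/2, 55/18)
Ac = (0, 0, -5/4)
Σ b_i: (-2/3)·1 + 2/3·1 + (-1)·1 = -1 ≠ 1 ⇒ order 0.

0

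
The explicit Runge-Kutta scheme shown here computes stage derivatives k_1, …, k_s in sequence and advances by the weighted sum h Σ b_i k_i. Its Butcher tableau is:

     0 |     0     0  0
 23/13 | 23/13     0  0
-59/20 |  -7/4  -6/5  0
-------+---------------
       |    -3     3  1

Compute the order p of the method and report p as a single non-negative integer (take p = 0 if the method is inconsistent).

b = (-3, 3, 1)
c = (0, 23/13, -59/20)
Ac = (0, 0, -138/65)
Σ b_i: (-3)·1 + 3·1 + 1·1 = 1 ✓
b·c: 3·23/13 + 1·(-59/20) = 613/260 ≠ 1/2 ⇒ order 1.

1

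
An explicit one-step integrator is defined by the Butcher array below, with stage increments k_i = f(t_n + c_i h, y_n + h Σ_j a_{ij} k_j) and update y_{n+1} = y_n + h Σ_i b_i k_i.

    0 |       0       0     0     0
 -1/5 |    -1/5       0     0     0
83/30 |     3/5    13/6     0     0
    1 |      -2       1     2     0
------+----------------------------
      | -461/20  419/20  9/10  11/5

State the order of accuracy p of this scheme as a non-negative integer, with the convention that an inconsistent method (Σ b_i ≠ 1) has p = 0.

b = (-461/20, 419/20, 9/10, 11/5)
c = (0, -1/5, 83/30, 1)
Ac = (0, 0, -13/30, 16/3)
Σ b_i: (-461/20)·1 + 419/20·1 + 9/10·1 + 11/5·1 = 1 ✓
b·c: 419/20·(-1/5) + 9/10·83/30 + 11/5·1 = 1/2 ✓
b·c²: 419/20·1/25 + 9/10·6889/900 + 11/5·1 = 9927/1000 ≠ 1/3 ⇒ order 2.
b·Ac: 9/10·(-13/30) + 11/5·16/3 = 3403/300 ≠ 1/6

2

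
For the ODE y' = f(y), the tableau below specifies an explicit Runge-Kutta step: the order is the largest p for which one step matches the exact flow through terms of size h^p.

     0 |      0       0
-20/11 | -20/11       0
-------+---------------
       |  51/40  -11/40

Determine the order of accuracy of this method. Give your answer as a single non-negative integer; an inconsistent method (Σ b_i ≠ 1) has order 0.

2

b = (51/40, -11/40)
c = (0, -20/11)
Σ b_i: 51/40·1 + (-11/40)·1 = 1 ✓
b·c: (-11/40)·(-20/11) = 1/2 ✓; 2 stages ⇒ order 2.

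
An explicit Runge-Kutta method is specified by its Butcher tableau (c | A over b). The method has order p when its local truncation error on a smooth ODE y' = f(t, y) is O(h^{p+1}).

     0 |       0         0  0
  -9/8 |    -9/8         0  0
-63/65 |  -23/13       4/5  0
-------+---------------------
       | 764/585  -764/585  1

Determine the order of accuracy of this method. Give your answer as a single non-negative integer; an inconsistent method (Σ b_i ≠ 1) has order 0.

2

b = (764/585, -764/585, 1)
c = (0, -9/8, -63/65)
Ac = (0, 0, -9/10)
Σ b_i: 764/585·1 + (-764/585)·1 + 1·1 = 1 ✓
b·c: (-764/585)·(-9/8) + 1·(-63/65) = 1/2 ✓
b·c²: (-764/585)·81/64 + 1·3969/4225 = -48231/67600 ≠ 1/3 ⇒ order 2.
b·Ac: 1·(-9/10) = -9/10 ≠ 1/6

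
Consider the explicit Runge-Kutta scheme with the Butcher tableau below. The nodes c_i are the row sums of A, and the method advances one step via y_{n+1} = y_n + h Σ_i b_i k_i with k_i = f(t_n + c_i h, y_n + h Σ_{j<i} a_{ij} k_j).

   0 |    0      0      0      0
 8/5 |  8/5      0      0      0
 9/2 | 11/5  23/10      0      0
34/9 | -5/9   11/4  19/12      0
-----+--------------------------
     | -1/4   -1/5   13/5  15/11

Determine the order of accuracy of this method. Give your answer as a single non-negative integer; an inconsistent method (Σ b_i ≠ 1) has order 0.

0

b = (-1/4, -1/5, 13/5, 15/11)
c = (0, 8/5, 9/2, 34/9)
Ac = (0, 0, 92/25, 461/40)
Σ b_i: (-1/4)·1 + (-1/5)·1 + 13/5·1 + 15/11·1 = 773/220 ≠ 1 ⇒ order 0.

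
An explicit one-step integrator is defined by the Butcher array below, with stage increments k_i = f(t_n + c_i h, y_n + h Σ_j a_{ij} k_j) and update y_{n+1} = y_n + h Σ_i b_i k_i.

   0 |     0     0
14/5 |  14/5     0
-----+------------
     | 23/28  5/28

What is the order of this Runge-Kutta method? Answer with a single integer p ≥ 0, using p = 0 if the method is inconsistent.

2

b = (23/28, 5/28)
c = (0, 14/5)
Σ b_i: 23/28·1 + 5/28·1 = 1 ✓
b·c: 5/28·14/5 = 1/2 ✓; 2 stages ⇒ order 2.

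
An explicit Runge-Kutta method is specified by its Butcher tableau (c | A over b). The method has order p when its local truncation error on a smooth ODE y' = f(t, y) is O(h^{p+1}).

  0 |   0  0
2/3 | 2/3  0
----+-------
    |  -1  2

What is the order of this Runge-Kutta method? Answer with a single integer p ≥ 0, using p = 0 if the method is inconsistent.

1

b = (-1, 2)
c = (0, 2/3)
Σ b_i: (-1)·1 + 2·1 = 1 ✓
b·c: 2·2/3 = 4/3 ≠ 1/2 ⇒ order 1.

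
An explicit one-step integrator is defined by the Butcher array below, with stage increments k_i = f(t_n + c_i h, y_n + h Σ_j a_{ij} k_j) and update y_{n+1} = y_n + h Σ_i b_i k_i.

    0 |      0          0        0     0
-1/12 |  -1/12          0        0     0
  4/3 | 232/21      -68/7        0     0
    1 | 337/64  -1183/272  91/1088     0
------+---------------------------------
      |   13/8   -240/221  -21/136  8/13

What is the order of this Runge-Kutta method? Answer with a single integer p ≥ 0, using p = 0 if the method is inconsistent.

4

b = (13/8, -240/221, -21/136, 8/13)
c = (0, -1/12, 4/3, 1)
Ac = (0, 0, 17/21, 91/192)
Σ b_i: 13/8·1 + (-240/221)·1 + (-21/136)·1 + 8/13·1 = 1 ✓
b·c: (-240/221)·(-1/12) + (-21/136)·4/3 + 8/13·1 = 1/2 ✓
b·c²: (-240/221)·1/144 + (-21/136)·16/9 + 8/13·1 = 1/3 ✓
b·Ac: (-21/136)·17/21 + 8/13·91/192 = 1/6 ✓
b·c³: (-240/221)·(-1/1728) + (-21/136)·64/27 + 8/13·1 = 1/4 ✓
b·(c∘Ac): (-21/136)·68/63 + 8/13·91/192 = 1/8 ✓
b·Ac²: (-21/136)·(-17/252) + 8/13·91/768 = 1/12 ✓
b·A²c: 8/13·13/192 = 1/24 ✓; 4 stages ⇒ order 4.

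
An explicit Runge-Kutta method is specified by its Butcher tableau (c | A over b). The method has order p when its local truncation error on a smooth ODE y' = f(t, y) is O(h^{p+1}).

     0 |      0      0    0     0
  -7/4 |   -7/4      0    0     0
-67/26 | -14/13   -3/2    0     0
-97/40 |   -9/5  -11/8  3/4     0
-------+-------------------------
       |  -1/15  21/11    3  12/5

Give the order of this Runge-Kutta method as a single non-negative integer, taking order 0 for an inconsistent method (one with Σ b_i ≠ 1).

0

b = (-1/15, 21/11, 3, 12/5)
c = (0, -7/4, -67/26, -97/40)
Ac = (0, 0, 21/8, 197/416)
Σ b_i: (-1/15)·1 + 21/11·1 + 3·1 + 12/5·1 = 239/33 ≠ 1 ⇒ order 0.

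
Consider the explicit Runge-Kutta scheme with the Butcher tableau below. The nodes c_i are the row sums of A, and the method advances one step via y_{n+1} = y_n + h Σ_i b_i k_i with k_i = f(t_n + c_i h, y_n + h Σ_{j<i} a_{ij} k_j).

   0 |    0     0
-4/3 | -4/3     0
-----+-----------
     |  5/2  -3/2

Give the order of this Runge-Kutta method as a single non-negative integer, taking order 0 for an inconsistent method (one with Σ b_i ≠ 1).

b = (5/2, -3/2)
c = (0, -4/3)
Σ b_i: 5/2·1 + (-3/2)·1 = 1 ✓
b·c: (-3/2)·(-4/3) = 2 ≠ 1/2 ⇒ order 1.

1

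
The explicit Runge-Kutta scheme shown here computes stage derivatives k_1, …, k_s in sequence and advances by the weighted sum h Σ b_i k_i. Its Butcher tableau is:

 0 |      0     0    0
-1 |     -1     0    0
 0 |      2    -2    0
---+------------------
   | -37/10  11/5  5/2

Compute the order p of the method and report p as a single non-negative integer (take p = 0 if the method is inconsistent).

b = (-37/10, 11/5, 5/2)
c = (0, -1, 0)
Ac = (0, 0, 2)
Σ b_i: (-37/10)·1 + 11/5·1 + 5/2·1 = 1 ✓
b·c: 11/5·(-1) = -11/5 ≠ 1/2 ⇒ order 1.

1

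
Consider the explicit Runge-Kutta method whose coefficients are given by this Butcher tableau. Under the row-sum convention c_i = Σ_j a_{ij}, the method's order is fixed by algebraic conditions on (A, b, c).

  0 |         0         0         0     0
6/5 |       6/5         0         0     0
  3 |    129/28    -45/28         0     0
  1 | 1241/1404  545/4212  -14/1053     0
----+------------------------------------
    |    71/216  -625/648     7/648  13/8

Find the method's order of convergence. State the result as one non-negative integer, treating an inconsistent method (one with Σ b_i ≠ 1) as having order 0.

b = (71/216, -625/648, 7/648, 13/8)
c = (0, 6/5, 3, 1)
Ac = (0, 0, -27/14, 3/26)
Σ b_i: 71/216·1 + (-625/648)·1 + 7/648·1 + 13/8·1 = 1 ✓
b·c: (-625/648)·6/5 + 7/648·3 + 13/8·1 = 1/2 ✓
b·c²: (-625/648)·36/25 + 7/648·9 + 13/8·1 = 1/3 ✓
b·Ac: 7/648·(-27/14) + 13/8·3/26 = 1/6 ✓
b·c³: (-625/648)·216/125 + 7/648·27 + 13/8·1 = 1/4 ✓
b·(c∘Ac): 7/648·(-81/14) + 13/8·3/26 = 1/8 ✓
b·Ac²: 7/648·(-81/35) + 13/8·1/15 = 1/12 ✓
b·A²c: 13/8·1/39 = 1/24 ✓; 4 stages ⇒ order 4.

4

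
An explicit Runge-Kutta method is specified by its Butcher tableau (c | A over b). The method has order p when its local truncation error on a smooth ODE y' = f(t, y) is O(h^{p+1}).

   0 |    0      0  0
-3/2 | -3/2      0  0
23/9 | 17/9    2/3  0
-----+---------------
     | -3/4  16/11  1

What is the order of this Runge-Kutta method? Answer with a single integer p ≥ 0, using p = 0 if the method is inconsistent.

b = (-3/4, 16/11, 1)
c = (0, -3/2, 23/9)
Ac = (0, 0, -1)
Σ b_i: (-3/4)·1 + 16/11·1 + 1·1 = 75/44 ≠ 1 ⇒ order 0.

0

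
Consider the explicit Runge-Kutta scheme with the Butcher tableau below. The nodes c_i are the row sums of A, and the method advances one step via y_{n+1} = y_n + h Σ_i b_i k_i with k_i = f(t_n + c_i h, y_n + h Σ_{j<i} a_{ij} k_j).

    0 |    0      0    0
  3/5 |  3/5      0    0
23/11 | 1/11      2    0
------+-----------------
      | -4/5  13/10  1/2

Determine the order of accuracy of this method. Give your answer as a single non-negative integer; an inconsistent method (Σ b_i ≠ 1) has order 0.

b = (-4/5, 13/10, 1/2)
c = (0, 3/5, 23/11)
Ac = (0, 0, 6/5)
Σ b_i: (-4/5)·1 + 13/10·1 + 1/2·1 = 1 ✓
b·c: 13/10·3/5 + 1/2·23/11 = 502/275 ≠ 1/2 ⇒ order 1.

1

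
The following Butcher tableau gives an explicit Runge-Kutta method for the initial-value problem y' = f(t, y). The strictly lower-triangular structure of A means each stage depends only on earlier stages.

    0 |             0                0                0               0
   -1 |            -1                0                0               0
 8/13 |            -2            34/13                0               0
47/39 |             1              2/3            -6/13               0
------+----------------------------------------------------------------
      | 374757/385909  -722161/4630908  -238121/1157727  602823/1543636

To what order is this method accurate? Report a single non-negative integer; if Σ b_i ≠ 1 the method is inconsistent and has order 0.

3

b = (374757/385909, -722161/4630908, -238121/1157727, 602823/1543636)
c = (0, -1, 8/13, 47/39)
Ac = (0, 0, -34/13, -482/507)
Σ b_i: 374757/385909·1 + (-722161/4630908)·1 + (-238121/1157727)·1 + 602823/1543636·1 = 1 ✓
b·c: (-722161/4630908)·(-1) + (-238121/1157727)·8/13 + 602823/1543636·47/39 = 1/2 ✓
b·c²: (-722161/4630908)·1 + (-238121/1157727)·64/169 + 602823/1543636·2209/1521 = 1/3 ✓
b·Ac: (-238121/1157727)·(-34/13) + 602823/1543636·(-482/507) = 1/6 ✓
b·c³: (-722161/4630908)·(-1) + (-238121/1157727)·512/2197 + 602823/1543636·103823/59319 = 71476465/90302706 ≠ 1/4 ⇒ order 3.
b·(c∘Ac): (-238121/1157727)·(-272/169) + 602823/1543636·(-22654/19773) = -1167785/10033634 ≠ 1/8
b·Ac²: (-238121/1157727)·34/13 + 602823/1543636·3242/6591 = -10410121/30100902 ≠ 1/12
b·A²c: 602823/1543636·204/169 = 181917/385909 ≠ 1/24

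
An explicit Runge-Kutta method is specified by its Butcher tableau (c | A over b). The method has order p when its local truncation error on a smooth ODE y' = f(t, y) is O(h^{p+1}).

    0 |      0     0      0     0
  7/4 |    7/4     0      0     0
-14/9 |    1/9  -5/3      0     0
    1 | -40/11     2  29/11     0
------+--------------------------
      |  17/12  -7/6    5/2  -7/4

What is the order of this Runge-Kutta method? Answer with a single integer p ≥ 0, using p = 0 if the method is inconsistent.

b = (17/12, -7/6, 5/2, -7/4)
c = (0, 7/4, -14/9, 1)
Ac = (0, 0, -35/12, -119/198)
Σ b_i: 17/12·1 + (-7/6)·1 + 5/2·1 + (-7/4)·1 = 1 ✓
b·c: (-7/6)·7/4 + 5/2·(-14/9) + (-7/4)·1 = -553/72 ≠ 1/2 ⇒ order 1.

1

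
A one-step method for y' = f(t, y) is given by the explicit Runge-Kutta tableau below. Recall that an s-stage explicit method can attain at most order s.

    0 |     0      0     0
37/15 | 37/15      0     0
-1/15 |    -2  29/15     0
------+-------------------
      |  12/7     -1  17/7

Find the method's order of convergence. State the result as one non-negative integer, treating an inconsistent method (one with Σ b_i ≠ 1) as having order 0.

0

b = (12/7, -1, 17/7)
c = (0, 37/15, -1/15)
Ac = (0, 0, 1073/225)
Σ b_i: 12/7·1 + (-1)·1 + 17/7·1 = 22/7 ≠ 1 ⇒ order 0.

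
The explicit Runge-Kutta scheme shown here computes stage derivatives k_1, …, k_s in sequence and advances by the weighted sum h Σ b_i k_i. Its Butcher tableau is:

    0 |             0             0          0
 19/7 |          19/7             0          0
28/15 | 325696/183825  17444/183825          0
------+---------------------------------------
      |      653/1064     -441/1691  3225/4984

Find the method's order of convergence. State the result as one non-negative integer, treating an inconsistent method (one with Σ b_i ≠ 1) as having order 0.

3

b = (653/1064, -441/1691, 3225/4984)
c = (0, 19/7, 28/15)
Ac = (0, 0, 2492/9675)
Σ b_i: 653/1064·1 + (-441/1691)·1 + 3225/4984·1 = 1 ✓
b·c: (-441/1691)·19/7 + 3225/4984·28/15 = 1/2 ✓
b·c²: (-441/1691)·361/49 + 3225/4984·784/225 = 1/3 ✓
b·Ac: 3225/4984·2492/9675 = 1/6 ✓; 3 stages ⇒ order 3.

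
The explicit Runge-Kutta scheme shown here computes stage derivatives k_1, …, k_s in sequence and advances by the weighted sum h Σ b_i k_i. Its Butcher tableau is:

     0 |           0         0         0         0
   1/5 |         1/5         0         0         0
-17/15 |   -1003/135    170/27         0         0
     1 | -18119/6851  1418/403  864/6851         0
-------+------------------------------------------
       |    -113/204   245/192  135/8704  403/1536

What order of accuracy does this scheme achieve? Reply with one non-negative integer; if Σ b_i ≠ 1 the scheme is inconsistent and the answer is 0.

4

b = (-113/204, 245/192, 135/8704, 403/1536)
c = (0, 1/5, -17/15, 1)
Ac = (0, 0, 34/27, 226/403)
Σ b_i: (-113/204)·1 + 245/192·1 + 135/8704·1 + 403/1536·1 = 1 ✓
b·c: 245/192·1/5 + 135/8704·(-17/15) + 403/1536·1 = 1/2 ✓
b·c²: 245/192·1/25 + 135/8704·289/225 + 403/1536·1 = 1/3 ✓
b·Ac: 135/8704·34/27 + 403/1536·226/403 = 1/6 ✓
b·c³: 245/192·1/125 + 135/8704·(-4913/3375) + 403/1536·1 = 1/4 ✓
b·(c∘Ac): 135/8704·(-578/405) + 403/1536·226/403 = 1/8 ✓
b·Ac²: 135/8704·34/135 + 403/1536·122/403 = 1/12 ✓
b·A²c: 403/1536·64/403 = 1/24 ✓; 4 stages ⇒ order 4.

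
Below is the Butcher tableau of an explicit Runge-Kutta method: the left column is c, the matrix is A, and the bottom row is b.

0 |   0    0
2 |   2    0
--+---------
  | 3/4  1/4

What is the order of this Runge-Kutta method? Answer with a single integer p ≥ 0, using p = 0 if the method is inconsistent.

2

b = (3/4, 1/4)
c = (0, 2)
Σ b_i: 3/4·1 + 1/4·1 = 1 ✓
b·c: 1/4·2 = 1/2 ✓; 2 stages ⇒ order 2.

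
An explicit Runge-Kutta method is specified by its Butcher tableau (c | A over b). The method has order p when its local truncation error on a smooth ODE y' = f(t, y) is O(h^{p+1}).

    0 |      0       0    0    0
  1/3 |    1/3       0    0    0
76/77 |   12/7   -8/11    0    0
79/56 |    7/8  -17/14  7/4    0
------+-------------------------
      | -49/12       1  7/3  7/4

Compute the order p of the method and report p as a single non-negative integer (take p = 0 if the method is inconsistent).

1

b = (-49/12, 1, 7/3, 7/4)
c = (0, 1/3, 76/77, 79/56)
Ac = (0, 0, -8/33, 611/462)
Σ b_i: (-49/12)·1 + 1·1 + 7/3·1 + 7/4·1 = 1 ✓
b·c: 1·1/3 + 7/3·76/77 + 7/4·79/56 = 1797/352 ≠ 1/2 ⇒ order 1.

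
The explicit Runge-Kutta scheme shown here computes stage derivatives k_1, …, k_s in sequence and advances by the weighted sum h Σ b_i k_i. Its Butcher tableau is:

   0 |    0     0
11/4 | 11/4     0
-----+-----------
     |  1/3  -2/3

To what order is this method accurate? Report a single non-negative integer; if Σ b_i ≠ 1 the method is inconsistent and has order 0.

0

b = (1/3, -2/3)
c = (0, 11/4)
Σ b_i: 1/3·1 + (-2/3)·1 = -1/3 ≠ 1 ⇒ order 0.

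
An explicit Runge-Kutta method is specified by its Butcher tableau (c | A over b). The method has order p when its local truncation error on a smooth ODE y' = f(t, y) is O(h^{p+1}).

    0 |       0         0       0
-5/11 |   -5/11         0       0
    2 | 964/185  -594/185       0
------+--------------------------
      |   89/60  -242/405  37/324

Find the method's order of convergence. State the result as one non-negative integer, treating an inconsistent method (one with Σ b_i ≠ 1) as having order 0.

3

b = (89/60, -242/405, 37/324)
c = (0, -5/11, 2)
Ac = (0, 0, 54/37)
Σ b_i: 89/60·1 + (-242/405)·1 + 37/324·1 = 1 ✓
b·c: (-242/405)·(-5/11) + 37/324·2 = 1/2 ✓
b·c²: (-242/405)·25/121 + 37/324·4 = 1/3 ✓
b·Ac: 37/324·54/37 = 1/6 ✓; 3 stages ⇒ order 3.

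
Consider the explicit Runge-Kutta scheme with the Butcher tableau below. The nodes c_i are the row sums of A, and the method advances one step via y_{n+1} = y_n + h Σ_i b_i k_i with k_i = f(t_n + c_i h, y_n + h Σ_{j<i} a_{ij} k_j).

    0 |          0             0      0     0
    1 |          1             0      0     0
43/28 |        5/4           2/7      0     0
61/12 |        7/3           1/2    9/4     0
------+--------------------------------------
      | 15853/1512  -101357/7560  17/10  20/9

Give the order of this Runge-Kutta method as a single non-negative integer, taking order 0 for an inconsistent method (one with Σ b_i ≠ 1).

b = (15853/1512, -101357/7560, 17/10, 20/9)
c = (0, 1, 43/28, 61/12)
Ac = (0, 0, 2/7, 443/112)
Σ b_i: 15853/1512·1 + (-101357/7560)·1 + 17/10·1 + 20/9·1 = 1 ✓
b·c: (-101357/7560)·1 + 17/10·43/28 + 20/9·61/12 = 1/2 ✓
b·c²: (-101357/7560)·1 + 17/10·1849/784 + 20/9·3721/144 = 6099577/127008 ≠ 1/3 ⇒ order 2.
b·Ac: 17/10·2/7 + 20/9·443/112 = 11687/1260 ≠ 1/6

2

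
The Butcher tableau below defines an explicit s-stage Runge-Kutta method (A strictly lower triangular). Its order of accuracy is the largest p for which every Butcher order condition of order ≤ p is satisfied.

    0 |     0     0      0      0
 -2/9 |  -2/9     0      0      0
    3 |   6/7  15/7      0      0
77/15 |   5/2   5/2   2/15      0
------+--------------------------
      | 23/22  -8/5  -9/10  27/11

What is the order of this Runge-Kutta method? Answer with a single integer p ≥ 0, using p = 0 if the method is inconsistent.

1

b = (23/22, -8/5, -9/10, 27/11)
c = (0, -2/9, 3, 77/15)
Ac = (0, 0, -10/21, -7/45)
Σ b_i: 23/22·1 + (-8/5)·1 + (-9/10)·1 + 27/11·1 = 1 ✓
b·c: (-8/5)·(-2/9) + (-9/10)·3 + 27/11·77/15 = 923/90 ≠ 1/2 ⇒ order 1.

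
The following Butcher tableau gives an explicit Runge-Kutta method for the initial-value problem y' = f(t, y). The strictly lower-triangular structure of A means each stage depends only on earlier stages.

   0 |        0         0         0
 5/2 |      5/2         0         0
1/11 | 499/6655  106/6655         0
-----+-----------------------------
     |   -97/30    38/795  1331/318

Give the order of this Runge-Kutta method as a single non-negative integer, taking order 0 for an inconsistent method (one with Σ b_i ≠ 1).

3

b = (-97/30, 38/795, 1331/318)
c = (0, 5/2, 1/11)
Ac = (0, 0, 53/1331)
Σ b_i: (-97/30)·1 + 38/795·1 + 1331/318·1 = 1 ✓
b·c: 38/795·5/2 + 1331/318·1/11 = 1/2 ✓
b·c²: 38/795·25/4 + 1331/318·1/121 = 1/3 ✓
b·Ac: 1331/318·53/1331 = 1/6 ✓; 3 stages ⇒ order 3.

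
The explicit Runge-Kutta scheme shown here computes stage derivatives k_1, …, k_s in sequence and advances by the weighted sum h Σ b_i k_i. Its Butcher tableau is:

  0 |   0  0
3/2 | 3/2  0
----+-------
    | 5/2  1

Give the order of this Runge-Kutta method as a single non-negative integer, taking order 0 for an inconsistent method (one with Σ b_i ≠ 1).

0

b = (5/2, 1)
c = (0, 3/2)
Σ b_i: 5/2·1 + 1·1 = 7/2 ≠ 1 ⇒ order 0.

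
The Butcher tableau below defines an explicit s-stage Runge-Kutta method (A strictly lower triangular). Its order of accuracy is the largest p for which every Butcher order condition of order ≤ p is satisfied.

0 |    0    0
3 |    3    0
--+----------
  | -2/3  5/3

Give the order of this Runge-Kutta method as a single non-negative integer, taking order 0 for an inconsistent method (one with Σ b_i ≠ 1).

b = (-2/3, 5/3)
c = (0, 3)
Σ b_i: (-2/3)·1 + 5/3·1 = 1 ✓
b·c: 5/3·3 = 5 ≠ 1/2 ⇒ order 1.

1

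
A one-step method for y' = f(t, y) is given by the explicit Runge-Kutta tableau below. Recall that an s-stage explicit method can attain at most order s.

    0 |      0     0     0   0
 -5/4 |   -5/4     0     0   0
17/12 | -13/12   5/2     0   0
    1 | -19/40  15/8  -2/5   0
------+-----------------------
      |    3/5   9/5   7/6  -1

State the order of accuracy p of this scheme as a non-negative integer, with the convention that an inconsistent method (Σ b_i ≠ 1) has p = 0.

b = (3/5, 9/5, 7/6, -1)
c = (0, -5/4, 17/12, 1)
Ac = (0, 0, -25/8, -1397/480)
Σ b_i: 3/5·1 + 9/5·1 + 7/6·1 + (-1)·1 = 77/30 ≠ 1 ⇒ order 0.

0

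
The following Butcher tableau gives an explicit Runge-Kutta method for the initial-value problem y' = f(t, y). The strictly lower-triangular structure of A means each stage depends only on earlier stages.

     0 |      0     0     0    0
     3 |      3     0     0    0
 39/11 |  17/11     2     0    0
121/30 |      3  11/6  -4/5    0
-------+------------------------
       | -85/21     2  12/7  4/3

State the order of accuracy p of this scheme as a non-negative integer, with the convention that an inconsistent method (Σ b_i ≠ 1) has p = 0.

b = (-85/21, 2, 12/7, 4/3)
c = (0, 3, 39/11, 121/30)
Ac = (0, 0, 6, 293/110)
Σ b_i: (-85/21)·1 + 2·1 + 12/7·1 + 4/3·1 = 1 ✓
b·c: 2·3 + 12/7·39/11 + 4/3·121/30 = 60484/3465 ≠ 1/2 ⇒ order 1.

1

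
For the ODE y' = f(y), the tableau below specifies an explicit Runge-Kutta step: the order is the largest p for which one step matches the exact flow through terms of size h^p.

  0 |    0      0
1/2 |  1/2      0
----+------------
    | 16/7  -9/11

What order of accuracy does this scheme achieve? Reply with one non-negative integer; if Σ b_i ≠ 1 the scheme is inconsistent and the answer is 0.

0

b = (16/7, -9/11)
c = (0, 1/2)
Σ b_i: 16/7·1 + (-9/11)·1 = 113/77 ≠ 1 ⇒ order 0.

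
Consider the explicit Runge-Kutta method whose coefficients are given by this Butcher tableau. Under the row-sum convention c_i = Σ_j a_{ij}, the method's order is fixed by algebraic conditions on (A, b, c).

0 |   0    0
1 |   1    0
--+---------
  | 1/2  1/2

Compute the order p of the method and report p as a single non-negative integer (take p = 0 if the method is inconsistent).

2

b = (1/2, 1/2)
c = (0, 1)
Σ b_i: 1/2·1 + 1/2·1 = 1 ✓
b·c: 1/2·1 = 1/2 ✓; 2 stages ⇒ order 2.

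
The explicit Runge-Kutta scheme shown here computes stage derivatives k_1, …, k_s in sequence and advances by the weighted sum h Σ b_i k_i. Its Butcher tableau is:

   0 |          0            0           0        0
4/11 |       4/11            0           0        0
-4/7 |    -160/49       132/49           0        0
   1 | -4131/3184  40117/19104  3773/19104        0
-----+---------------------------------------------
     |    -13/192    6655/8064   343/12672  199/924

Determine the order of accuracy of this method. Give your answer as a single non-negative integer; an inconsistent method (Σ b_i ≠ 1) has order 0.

4

b = (-13/192, 6655/8064, 343/12672, 199/924)
c = (0, 4/11, -4/7, 1)
Ac = (0, 0, 48/49, 259/398)
Σ b_i: (-13/192)·1 + 6655/8064·1 + 343/12672·1 + 199/924·1 = 1 ✓
b·c: 6655/8064·4/11 + 343/12672·(-4/7) + 199/924·1 = 1/2 ✓
b·c²: 6655/8064·16/121 + 343/12672·16/49 + 199/924·1 = 1/3 ✓
b·Ac: 343/12672·48/49 + 199/924·259/398 = 1/6 ✓
b·c³: 6655/8064·64/1331 + 343/12672·(-64/343) + 199/924·1 = 1/4 ✓
b·(c∘Ac): 343/12672·(-192/343) + 199/924·259/398 = 1/8 ✓
b·Ac²: 343/12672·192/539 + 199/924·749/2189 = 1/12 ✓
b·A²c: 199/924·77/398 = 1/24 ✓; 4 stages ⇒ order 4.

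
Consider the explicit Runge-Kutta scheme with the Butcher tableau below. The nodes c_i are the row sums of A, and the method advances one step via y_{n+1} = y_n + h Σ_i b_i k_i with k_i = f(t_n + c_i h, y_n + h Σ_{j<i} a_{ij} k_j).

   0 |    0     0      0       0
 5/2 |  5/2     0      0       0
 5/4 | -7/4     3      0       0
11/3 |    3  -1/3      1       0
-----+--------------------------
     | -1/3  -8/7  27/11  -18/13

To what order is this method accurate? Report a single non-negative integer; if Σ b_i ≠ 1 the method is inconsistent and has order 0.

b = (-1/3, -8/7, 27/11, -18/13)
c = (0, 5/2, 5/4, 11/3)
Ac = (0, 0, 15/2, 5/12)
Σ b_i: (-1/3)·1 + (-8/7)·1 + 27/11·1 + (-18/13)·1 = -1220/3003 ≠ 1 ⇒ order 0.

0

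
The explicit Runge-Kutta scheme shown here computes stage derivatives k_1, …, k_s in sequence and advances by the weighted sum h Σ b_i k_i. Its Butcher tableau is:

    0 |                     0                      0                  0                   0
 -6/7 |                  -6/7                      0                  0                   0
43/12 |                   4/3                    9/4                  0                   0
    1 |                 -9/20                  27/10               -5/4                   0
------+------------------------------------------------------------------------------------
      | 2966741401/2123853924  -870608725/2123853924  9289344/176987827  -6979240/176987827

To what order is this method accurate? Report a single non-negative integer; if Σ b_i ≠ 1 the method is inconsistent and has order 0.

3

b = (2966741401/2123853924, -870608725/2123853924, 9289344/176987827, -6979240/176987827)
c = (0, -6/7, 43/12, 1)
Ac = (0, 0, -27/14, -11413/1680)
Σ b_i: 2966741401/2123853924·1 + (-870608725/2123853924)·1 + 9289344/176987827·1 + (-6979240/176987827)·1 = 1 ✓
b·c: (-870608725/2123853924)·(-6/7) + 9289344/176987827·43/12 + (-6979240/176987827)·1 = 1/2 ✓
b·c²: (-870608725/2123853924)·36/49 + 9289344/176987827·1849/144 + (-6979240/176987827)·1 = 1/3 ✓
b·Ac: 9289344/176987827·(-27/14) + (-6979240/176987827)·(-11413/1680) = 1/6 ✓
b·c³: (-870608725/2123853924)·(-216/343) + 9289344/176987827·79507/1728 + (-6979240/176987827)·1 = 29365600648/11150233101 ≠ 1/4 ⇒ order 3.
b·(c∘Ac): 9289344/176987827·(-387/56) + (-6979240/176987827)·(-11413/1680) = -704880443/7433488734 ≠ 1/8
b·Ac²: 9289344/176987827·81/49 + (-6979240/176987827)·(-1985089/141120) = 57219395431/89201864808 ≠ 1/12
b·A²c: (-6979240/176987827)·135/56 = -117774675/1238914789 ≠ 1/24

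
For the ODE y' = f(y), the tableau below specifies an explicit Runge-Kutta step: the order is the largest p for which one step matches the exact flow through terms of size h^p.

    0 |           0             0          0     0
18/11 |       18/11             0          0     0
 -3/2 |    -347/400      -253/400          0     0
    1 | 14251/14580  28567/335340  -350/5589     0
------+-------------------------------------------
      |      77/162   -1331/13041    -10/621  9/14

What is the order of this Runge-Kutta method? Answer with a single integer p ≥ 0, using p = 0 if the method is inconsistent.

4

b = (77/162, -1331/13041, -10/621, 9/14)
c = (0, 18/11, -3/2, 1)
Ac = (0, 0, -207/200, 7/30)
Σ b_i: 77/162·1 + (-1331/13041)·1 + (-10/621)·1 + 9/14·1 = 1 ✓
b·c: (-1331/13041)·18/11 + (-10/621)·(-3/2) + 9/14·1 = 1/2 ✓
b·c²: (-1331/13041)·324/121 + (-10/621)·9/4 + 9/14·1 = 1/3 ✓
b·Ac: (-10/621)·(-207/200) + 9/14·7/30 = 1/6 ✓
b·c³: (-1331/13041)·5832/1331 + (-10/621)·(-27/8) + 9/14·1 = 1/4 ✓
b·(c∘Ac): (-10/621)·621/400 + 9/14·7/30 = 1/8 ✓
b·Ac²: (-10/621)·(-1863/1100) + 9/14·259/2970 = 1/12 ✓
b·A²c: 9/14·7/108 = 1/24 ✓; 4 stages ⇒ order 4.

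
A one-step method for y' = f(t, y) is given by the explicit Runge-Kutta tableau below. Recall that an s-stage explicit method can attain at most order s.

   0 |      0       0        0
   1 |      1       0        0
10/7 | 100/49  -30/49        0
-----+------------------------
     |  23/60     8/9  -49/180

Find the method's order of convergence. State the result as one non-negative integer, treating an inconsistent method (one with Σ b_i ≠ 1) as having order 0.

3

b = (23/60, 8/9, -49/180)
c = (0, 1, 10/7)
Ac = (0, 0, -30/49)
Σ b_i: 23/60·1 + 8/9·1 + (-49/180)·1 = 1 ✓
b·c: 8/9·1 + (-49/180)·10/7 = 1/2 ✓
b·c²: 8/9·1 + (-49/180)·100/49 = 1/3 ✓
b·Ac: (-49/180)·(-30/49) = 1/6 ✓; 3 stages ⇒ order 3.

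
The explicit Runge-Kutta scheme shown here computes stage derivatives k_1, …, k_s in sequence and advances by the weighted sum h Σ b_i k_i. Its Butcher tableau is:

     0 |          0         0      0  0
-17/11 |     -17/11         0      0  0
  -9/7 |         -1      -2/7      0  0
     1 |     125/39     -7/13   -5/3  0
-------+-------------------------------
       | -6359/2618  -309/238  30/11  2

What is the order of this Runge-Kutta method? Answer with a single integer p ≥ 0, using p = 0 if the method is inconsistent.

b = (-6359/2618, -309/238, 30/11, 2)
c = (0, -17/11, -9/7, 1)
Ac = (0, 0, 34/77, 2978/1001)
Σ b_i: (-6359/2618)·1 + (-309/238)·1 + 30/11·1 + 2·1 = 1 ✓
b·c: (-309/238)·(-17/11) + 30/11·(-9/7) + 2·1 = 1/2 ✓
b·c²: (-309/238)·289/121 + 30/11·81/49 + 2·1 = 40405/11858 ≠ 1/3 ⇒ order 2.
b·Ac: 30/11·34/77 + 2·2978/1001 = 78776/11011 ≠ 1/6

2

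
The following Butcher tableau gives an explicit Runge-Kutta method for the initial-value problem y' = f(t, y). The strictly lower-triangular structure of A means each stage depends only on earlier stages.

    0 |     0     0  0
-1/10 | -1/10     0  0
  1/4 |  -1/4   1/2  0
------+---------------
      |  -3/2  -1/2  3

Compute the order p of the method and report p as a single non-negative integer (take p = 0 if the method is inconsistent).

b = (-3/2, -1/2, 3)
c = (0, -1/10, 1/4)
Ac = (0, 0, -1/20)
Σ b_i: (-3/2)·1 + (-1/2)·1 + 3·1 = 1 ✓
b·c: (-1/2)·(-1/10) + 3·1/4 = 4/5 ≠ 1/2 ⇒ order 1.

1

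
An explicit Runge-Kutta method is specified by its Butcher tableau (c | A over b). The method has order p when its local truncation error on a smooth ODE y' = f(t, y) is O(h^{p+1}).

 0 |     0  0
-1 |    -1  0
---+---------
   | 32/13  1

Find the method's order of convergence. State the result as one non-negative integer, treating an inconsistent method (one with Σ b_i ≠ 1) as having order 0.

0

b = (32/13, 1)
c = (0, -1)
Σ b_i: 32/13·1 + 1·1 = 45/13 ≠ 1 ⇒ order 0.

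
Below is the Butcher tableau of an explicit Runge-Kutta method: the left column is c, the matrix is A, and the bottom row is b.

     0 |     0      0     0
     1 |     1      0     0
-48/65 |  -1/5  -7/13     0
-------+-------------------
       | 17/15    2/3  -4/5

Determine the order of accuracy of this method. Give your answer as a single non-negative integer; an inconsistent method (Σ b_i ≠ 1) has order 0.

1

b = (17/15, 2/3, -4/5)
c = (0, 1, -48/65)
Ac = (0, 0, -7/13)
Σ b_i: 17/15·1 + 2/3·1 + (-4/5)·1 = 1 ✓
b·c: 2/3·1 + (-4/5)·(-48/65) = 1226/975 ≠ 1/2 ⇒ order 1.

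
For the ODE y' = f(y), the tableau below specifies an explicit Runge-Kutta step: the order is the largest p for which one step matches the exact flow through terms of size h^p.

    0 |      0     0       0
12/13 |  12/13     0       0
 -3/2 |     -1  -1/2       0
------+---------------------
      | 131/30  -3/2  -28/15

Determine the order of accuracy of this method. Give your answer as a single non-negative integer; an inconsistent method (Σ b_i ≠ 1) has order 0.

1

b = (131/30, -3/2, -28/15)
c = (0, 12/13, -3/2)
Ac = (0, 0, -6/13)
Σ b_i: 131/30·1 + (-3/2)·1 + (-28/15)·1 = 1 ✓
b·c: (-3/2)·12/13 + (-28/15)·(-3/2) = 92/65 ≠ 1/2 ⇒ order 1.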